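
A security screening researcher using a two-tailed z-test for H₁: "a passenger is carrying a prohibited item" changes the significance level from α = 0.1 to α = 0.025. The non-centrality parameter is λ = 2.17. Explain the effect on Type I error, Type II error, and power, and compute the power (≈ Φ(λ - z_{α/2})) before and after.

Decreasing α from 0.1 to 0.025:
• Type I error rate decreases (α is the Type I rate by definition).
• Critical value moves from z_{α/2} = 1.645 to 2.241, so power = Φ(λ - z_{α/2}) goes from Φ(2.17 - 1.645) = 0.7 to Φ(2.17 - 2.241) = 0.472.
• Type II error rate β = 1 - power therefore increases (0.3 → 0.528).
Appropriate when false positives are costly — here, detaining an innocent passenger — delay and inconvenience.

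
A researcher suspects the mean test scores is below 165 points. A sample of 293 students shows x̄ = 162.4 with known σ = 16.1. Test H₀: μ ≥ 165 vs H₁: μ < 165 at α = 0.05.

z = -2.764. Critical value: -1.645. Reject H₀.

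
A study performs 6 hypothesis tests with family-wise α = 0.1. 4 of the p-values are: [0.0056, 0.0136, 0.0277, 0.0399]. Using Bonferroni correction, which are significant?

Bonferroni α = 0.1/6 = 0.01667. Significant p-values: [0.0056, 0.0136]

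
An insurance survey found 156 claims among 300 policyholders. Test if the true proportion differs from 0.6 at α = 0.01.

p̂ = 0.52, p₀ = 0.6. z = (p̂ - p₀)/√(p₀(1-p₀)/n) = -2.828. Critical: ±2.576. Reject H₀.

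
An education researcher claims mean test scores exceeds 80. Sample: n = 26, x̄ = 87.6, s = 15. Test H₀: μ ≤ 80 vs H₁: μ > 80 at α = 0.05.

t = (87.6 - 80)/(15/√26) = 2.584, df = 25. Critical t = 1.708. Reject H₀.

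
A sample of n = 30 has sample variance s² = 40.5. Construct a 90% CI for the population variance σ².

df = 29. χ²_{0.05} = 42.557, χ²_{0.95} = 17.708. CI for σ² = ((n-1)s²/χ²_{α/2}, (n-1)s²/χ²_{1-α/2}) = (29·40.5/42.557, 29·40.5/17.708) = (27.6, 66.33)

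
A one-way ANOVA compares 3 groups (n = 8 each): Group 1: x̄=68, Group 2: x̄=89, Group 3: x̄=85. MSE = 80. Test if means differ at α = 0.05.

Grand mean = 80.67. SS_between = 1989.33, MS_between = 994.67. F = 12.433, F_crit ≈ 3.467. Reject H₀.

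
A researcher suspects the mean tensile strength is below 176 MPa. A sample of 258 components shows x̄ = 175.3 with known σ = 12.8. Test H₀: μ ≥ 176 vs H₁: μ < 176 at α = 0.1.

z = -0.878. Critical value: -1.28. Fail to reject H₀.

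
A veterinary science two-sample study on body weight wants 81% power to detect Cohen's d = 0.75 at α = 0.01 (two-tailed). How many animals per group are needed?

z_{α/2} = 2.576, z_β = Φ⁻¹(0.81) = 0.878. For medium effect (d = 0.75): n per group = 2(z_{α/2} + z_β)²/d² = 2(2.576 + 0.878)²/0.75² = 42.4 → 43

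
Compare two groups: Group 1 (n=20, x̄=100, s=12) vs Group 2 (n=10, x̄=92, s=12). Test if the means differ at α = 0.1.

Pooled sp = 12.0. t = 1.721, df = 28. Critical t = ±1.701. Reject H₀.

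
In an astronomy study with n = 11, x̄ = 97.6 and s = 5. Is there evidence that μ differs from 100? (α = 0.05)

t = (x̄ - μ₀)/(s/√n) = (97.6 - 100)/(5/√11) = -1.592. df = 10, critical t = ±2.228. Fail to reject H₀.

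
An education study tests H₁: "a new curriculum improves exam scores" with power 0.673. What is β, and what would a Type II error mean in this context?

β = 1 - power = 1 - 0.673 = 0.327. A Type II error is failing to reject H₀ when H₀ is false (false negative) — here, failing to conclude that a new curriculum improves exam scores when in fact it is true. Consequence: keeping the old curriculum when the new one would have helped students.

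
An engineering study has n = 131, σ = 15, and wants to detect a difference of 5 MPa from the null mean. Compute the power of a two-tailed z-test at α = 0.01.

SE = σ/√n = 15/√131 = 1.311. Non-centrality λ = d/SE = 5/1.311 = 3.815. Power ≈ Φ(λ - z_{α/2}) = Φ(3.815 - 2.576) = Φ(1.239) = 0.892.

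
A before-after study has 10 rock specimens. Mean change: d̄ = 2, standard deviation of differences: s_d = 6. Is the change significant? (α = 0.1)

t = d̄/(s_d/√n) = 2/(6/√10) = 1.054. df = 9, critical t = ±1.833. Fail to reject H₀.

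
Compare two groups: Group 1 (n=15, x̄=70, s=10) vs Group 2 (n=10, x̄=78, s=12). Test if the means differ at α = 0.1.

Pooled sp = 10.83. t = -1.81, df = 23. Critical t = ±1.714. Reject H₀.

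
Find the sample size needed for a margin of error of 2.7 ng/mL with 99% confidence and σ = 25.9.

n = (z*σ/E)² = (2.576×25.9/2.7)² = 610.6 → n = 611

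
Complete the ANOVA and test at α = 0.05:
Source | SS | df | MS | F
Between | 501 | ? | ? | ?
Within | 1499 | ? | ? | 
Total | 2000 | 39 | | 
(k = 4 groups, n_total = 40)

df_between = 3, df_within = 36. MS_between = 167.0, MS_within = 41.64. F = 4.011, F_crit ≈ 2.866. Reject H₀.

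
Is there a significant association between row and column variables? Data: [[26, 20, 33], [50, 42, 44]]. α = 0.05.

χ² = 1.985. df = 2, critical = 5.991. Fail to reject H₀. No evidence of dependence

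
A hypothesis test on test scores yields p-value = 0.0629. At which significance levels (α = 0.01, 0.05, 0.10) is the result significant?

p = 0.0629. Significant at: α = 0.1.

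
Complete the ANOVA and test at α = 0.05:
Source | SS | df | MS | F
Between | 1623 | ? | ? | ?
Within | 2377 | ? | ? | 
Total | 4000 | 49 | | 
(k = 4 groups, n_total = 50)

df_between = 3, df_within = 46. MS_between = 541.0, MS_within = 51.67. F = 10.469, F_crit ≈ 2.807. Reject H₀.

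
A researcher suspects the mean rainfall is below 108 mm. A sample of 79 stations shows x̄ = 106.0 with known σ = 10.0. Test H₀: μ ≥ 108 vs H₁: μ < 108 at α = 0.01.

z = -1.778. Critical value: -2.33. Fail to reject H₀.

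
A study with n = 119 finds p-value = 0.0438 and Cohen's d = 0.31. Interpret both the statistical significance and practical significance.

Statistically significant (p = 0.0438 < 0.05). Cohen's d = 0.31 indicates a small effect size. Both statistical and practical significance should be considered.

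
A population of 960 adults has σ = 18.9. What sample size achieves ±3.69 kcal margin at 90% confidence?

Without FPC: n₀ = (1.645×18.9/3.69)² = 70.991. With FPC: n = n₀N/(n₀+N-1) = 66.2 → n = 67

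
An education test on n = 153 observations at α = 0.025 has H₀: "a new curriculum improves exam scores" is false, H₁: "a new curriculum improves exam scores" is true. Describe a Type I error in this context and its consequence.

Type I error: rejecting H₀ when it is true — concluding that a new curriculum improves exam scores when in fact it is not. Consequence: adopting a curriculum that gives no real benefit — disruption for nothing.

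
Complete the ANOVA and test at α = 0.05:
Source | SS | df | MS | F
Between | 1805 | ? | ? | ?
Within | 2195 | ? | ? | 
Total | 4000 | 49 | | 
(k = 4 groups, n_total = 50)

df_between = 3, df_within = 46. MS_between = 601.67, MS_within = 47.72. F = 12.609, F_crit ≈ 2.807. Reject H₀.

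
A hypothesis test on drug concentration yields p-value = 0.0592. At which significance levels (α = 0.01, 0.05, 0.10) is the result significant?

p = 0.0592. Significant at: α = 0.1.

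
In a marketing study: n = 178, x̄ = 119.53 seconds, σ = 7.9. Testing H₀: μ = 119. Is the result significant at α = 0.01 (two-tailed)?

z = (119.53 - 119)/(7.9/√178) = 0.895. Since |z| ≤ 2.576, not significant at α = 0.01.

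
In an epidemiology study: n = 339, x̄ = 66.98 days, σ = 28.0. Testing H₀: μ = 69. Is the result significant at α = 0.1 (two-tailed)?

z = (66.98 - 69)/(28.0/√339) = -1.328. Since |z| ≤ 1.645, not significant at α = 0.1.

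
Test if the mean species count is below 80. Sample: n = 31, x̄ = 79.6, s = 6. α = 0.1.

t = (79.6 - 80)/(6/√31) = -0.371, df = 30. Critical t = -1.31. Fail to reject H₀.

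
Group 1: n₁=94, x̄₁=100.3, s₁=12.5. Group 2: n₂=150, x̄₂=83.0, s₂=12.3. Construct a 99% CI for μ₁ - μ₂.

Difference = 17.3. SE = √(12.5²/94 + 12.3²/150) = 1.634. CI = (13.09, 21.51)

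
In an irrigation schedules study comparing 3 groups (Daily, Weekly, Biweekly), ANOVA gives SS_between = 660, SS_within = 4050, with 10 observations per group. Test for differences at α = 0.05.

df_between = 2, df_within = 27. F = MS_between/MS_within = 330.0/150.0 = 2.2. F_crit ≈ 3.354. Fail to reject H₀.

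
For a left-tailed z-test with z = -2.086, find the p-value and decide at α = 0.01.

p = P(Z < -2.086) = Φ(-2.086) ≈ 0.0185. Since p ≥ 0.01, fail to reject H₀ (not significant) at α = 0.01.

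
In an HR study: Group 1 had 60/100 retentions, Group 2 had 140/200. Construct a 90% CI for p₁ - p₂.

p̂₁ = 0.6, p̂₂ = 0.7. Difference = -0.1. CI = (-0.197, -0.003)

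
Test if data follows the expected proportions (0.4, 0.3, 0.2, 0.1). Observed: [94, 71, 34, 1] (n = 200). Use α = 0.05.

Expected: [80.0, 60.0, 40.0, 20.0]. χ² = 23.417. df = 3, critical = 7.815. Reject H₀.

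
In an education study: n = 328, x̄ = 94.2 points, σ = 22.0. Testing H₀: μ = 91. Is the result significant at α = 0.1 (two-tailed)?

z = (94.2 - 91)/(22.0/√328) = 2.634. Since |z| > 1.645, significant at α = 0.1.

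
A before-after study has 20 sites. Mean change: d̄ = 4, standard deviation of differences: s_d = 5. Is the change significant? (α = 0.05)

t = d̄/(s_d/√n) = 4/(5/√20) = 3.578. df = 19, critical t = ±2.093. Reject H₀.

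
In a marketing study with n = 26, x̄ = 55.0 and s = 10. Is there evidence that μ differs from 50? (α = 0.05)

t = (x̄ - μ₀)/(s/√n) = (55.0 - 50)/(10/√26) = 2.55. df = 25, critical t = ±2.06. Reject H₀.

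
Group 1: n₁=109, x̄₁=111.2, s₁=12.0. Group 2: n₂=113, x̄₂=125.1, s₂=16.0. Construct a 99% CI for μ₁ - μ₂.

Difference = -13.9. SE = √(12.0²/109 + 16.0²/113) = 1.894. CI = (-18.78, -9.02)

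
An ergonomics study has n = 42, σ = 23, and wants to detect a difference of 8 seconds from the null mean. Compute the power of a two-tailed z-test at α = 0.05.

SE = σ/√n = 23/√42 = 3.549. Non-centrality λ = d/SE = 8/3.549 = 2.254. Power ≈ Φ(λ - z_{α/2}) = Φ(2.254 - 1.96) = Φ(0.294) = 0.616.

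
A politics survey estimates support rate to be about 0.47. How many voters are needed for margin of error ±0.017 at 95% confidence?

n = z²p(1-p)/E² = 1.96²×0.47×0.53/0.017² = 3311.2 → n = 3312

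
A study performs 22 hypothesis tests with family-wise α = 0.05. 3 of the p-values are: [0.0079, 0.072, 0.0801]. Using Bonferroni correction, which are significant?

Bonferroni α = 0.05/22 = 0.00227. None of the given p-values are significant.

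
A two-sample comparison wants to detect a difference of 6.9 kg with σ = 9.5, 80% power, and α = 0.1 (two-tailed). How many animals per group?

n per group = 2(z_α/2 + z_β)²σ²/d² = 2×(1.645 + 0.84)²×9.5²/6.9² = 23.4 → n = 24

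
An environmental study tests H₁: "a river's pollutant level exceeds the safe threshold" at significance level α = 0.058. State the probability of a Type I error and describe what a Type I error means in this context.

P(Type I error) = α = 0.058. A Type I error is rejecting H₀ when H₀ is actually true (false positive) — here, concluding that a river's pollutant level exceeds the safe threshold when in fact this is not the case. Consequence: shutting down a compliant factory unnecessarily.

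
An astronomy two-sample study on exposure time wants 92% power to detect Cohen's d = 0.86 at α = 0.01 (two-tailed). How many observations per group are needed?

z_{α/2} = 2.576, z_β = Φ⁻¹(0.92) = 1.405. For large effect (d = 0.86): n per group = 2(z_{α/2} + z_β)²/d² = 2(2.576 + 1.405)²/0.86² = 42.9 → 43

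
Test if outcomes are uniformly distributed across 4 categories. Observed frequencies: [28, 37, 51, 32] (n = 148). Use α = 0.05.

Expected = 37 each. χ² = Σ(O-E)²/E = 8.162. df = 3, critical value = 7.815. Reject H₀.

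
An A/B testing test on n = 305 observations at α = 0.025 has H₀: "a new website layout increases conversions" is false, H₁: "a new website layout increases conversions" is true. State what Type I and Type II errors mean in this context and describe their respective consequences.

Type I (false positive): concluding that a new website layout increases conversions when it is not — rolling out a layout that doesn't actually help — wasted engineering effort. Type II (false negative): failing to conclude that a new website layout increases conversions when it is — discarding a layout that would have improved conversions — lost revenue. Which is costlier depends on domain priorities and is a judgement call rather than a statistical fact.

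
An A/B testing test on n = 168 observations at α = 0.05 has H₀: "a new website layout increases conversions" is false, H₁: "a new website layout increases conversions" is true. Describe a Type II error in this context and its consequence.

Type II error: failing to reject H₀ when it is false — concluding that a new website layout increases conversions is not supported when in fact it is. Consequence: discarding a layout that would have improved conversions — lost revenue.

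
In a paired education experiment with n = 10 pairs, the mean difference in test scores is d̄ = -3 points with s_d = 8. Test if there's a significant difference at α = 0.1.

t = d̄/(s_d/√n) = -3/(8/√10) = -1.186. df = 9, critical t = ±1.833. Fail to reject H₀.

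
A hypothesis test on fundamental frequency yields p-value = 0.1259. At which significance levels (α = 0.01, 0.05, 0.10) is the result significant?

p = 0.1259. Not significant at any of the given levels.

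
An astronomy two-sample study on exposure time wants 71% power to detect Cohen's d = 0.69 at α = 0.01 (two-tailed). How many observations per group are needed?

z_{α/2} = 2.576, z_β = Φ⁻¹(0.71) = 0.553. For medium effect (d = 0.69): n per group = 2(z_{α/2} + z_β)²/d² = 2(2.576 + 0.553)²/0.69² = 41.1 → 42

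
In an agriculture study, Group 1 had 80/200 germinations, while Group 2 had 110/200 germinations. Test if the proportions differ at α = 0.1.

p̂₁ = 0.4, p̂₂ = 0.55, pooled p̂ = 0.475. z = -3.004. Critical: ±1.645. Reject H₀.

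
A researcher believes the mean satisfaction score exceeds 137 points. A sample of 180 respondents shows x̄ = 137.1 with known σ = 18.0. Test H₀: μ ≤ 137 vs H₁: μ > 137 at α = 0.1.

z = 0.075. Critical value: 1.28. Fail to reject H₀.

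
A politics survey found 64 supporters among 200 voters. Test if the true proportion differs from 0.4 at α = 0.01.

p̂ = 0.32, p₀ = 0.4. z = (p̂ - p₀)/√(p₀(1-p₀)/n) = -2.309. Critical: ±2.576. Fail to reject H₀.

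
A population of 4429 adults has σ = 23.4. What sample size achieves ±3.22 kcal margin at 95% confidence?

Without FPC: n₀ = (1.96×23.4/3.22)² = 202.877. With FPC: n = n₀N/(n₀+N-1) = 194.03 → n = 195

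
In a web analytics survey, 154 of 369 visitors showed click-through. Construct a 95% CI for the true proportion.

p̂ = 0.417. CI = p̂ ± z*√(p̂(1-p̂)/n) = (0.367, 0.468)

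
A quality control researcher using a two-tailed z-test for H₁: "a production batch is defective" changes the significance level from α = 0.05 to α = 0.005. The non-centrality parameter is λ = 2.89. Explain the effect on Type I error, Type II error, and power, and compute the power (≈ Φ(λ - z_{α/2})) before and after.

Decreasing α from 0.05 to 0.005:
• Type I error rate decreases (α is the Type I rate by definition).
• Critical value moves from z_{α/2} = 1.96 to 2.807, so power = Φ(λ - z_{α/2}) goes from Φ(2.89 - 1.96) = 0.824 to Φ(2.89 - 2.807) = 0.533.
• Type II error rate β = 1 - power therefore increases (0.176 → 0.467).
Appropriate when false positives are costly — here, scrapping a good batch — wasted material and cost for no reason.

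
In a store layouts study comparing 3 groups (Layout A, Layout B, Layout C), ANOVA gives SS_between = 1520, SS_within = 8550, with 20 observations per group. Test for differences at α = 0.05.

df_between = 2, df_within = 57. F = MS_between/MS_within = 760.0/150.0 = 5.067. F_crit ≈ 3.159. Reject H₀. At least one mean differs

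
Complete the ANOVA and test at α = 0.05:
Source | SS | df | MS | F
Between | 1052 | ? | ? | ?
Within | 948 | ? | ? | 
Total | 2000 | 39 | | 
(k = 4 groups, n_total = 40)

df_between = 3, df_within = 36. MS_between = 350.67, MS_within = 26.33. F = 13.316, F_crit ≈ 2.866. Reject H₀.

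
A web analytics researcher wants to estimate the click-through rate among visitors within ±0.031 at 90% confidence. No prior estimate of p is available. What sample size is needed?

Conservative approach: use p = 0.5 (maximizes p(1-p) = 0.25). n = z²(0.25)/E² = 1.645²×0.25/0.031² = 704.0 → n = 704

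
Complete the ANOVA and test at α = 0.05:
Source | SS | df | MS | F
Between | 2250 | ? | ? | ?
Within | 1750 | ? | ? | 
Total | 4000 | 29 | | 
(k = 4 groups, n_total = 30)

df_between = 3, df_within = 26. MS_between = 750.0, MS_within = 67.31. F = 11.143, F_crit ≈ 2.975. Reject H₀.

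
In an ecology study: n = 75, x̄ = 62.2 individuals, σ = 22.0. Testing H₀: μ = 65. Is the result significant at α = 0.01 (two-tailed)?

z = (62.2 - 65)/(22.0/√75) = -1.102. Since |z| ≤ 2.576, not significant at α = 0.01.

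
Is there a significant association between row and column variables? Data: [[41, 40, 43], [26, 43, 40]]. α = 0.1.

χ² = 2.62. df = 2, critical = 4.605. Fail to reject H₀. No evidence of dependence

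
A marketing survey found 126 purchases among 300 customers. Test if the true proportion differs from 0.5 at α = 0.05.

p̂ = 0.42, p₀ = 0.5. z = (p̂ - p₀)/√(p₀(1-p₀)/n) = -2.771. Critical: ±1.96. Reject H₀.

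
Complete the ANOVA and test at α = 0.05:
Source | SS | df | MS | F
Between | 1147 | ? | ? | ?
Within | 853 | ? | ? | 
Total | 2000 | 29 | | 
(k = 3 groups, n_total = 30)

df_between = 2, df_within = 27. MS_between = 573.5, MS_within = 31.59. F = 18.153, F_crit ≈ 3.354. Reject H₀.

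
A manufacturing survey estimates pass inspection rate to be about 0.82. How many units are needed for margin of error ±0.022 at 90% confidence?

n = z²p(1-p)/E² = 1.645²×0.82×0.18/0.022² = 825.2 → n = 826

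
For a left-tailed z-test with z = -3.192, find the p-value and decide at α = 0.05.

p = P(Z < -3.192) = Φ(-3.192) ≈ 0.0007. Since p < 0.05, reject H₀ (significant) at α = 0.05.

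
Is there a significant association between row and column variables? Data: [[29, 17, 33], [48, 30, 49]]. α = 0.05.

χ² = 0.234. df = 2, critical = 5.991. Fail to reject H₀. No evidence of dependence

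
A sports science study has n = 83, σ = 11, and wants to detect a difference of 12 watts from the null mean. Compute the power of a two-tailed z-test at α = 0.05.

SE = σ/√n = 11/√83 = 1.207. Non-centrality λ = d/SE = 12/1.207 = 9.939. Power ≈ Φ(λ - z_{α/2}) = Φ(9.939 - 1.96) = Φ(7.979) = 1.0.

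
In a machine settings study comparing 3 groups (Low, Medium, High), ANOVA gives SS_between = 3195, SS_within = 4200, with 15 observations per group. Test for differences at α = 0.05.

df_between = 2, df_within = 42. F = MS_between/MS_within = 1597.5/100.0 = 15.975. F_crit ≈ 3.22. Reject H₀. At least one mean differs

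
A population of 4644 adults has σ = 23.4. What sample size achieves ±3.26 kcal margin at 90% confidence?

Without FPC: n₀ = (1.645×23.4/3.26)² = 139.421. With FPC: n = n₀N/(n₀+N-1) = 135.4 → n = 136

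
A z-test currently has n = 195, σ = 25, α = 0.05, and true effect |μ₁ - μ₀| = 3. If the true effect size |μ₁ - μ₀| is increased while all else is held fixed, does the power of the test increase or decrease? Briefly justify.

Power increases: a larger true effect increases the non-centrality λ = |μ₁ - μ₀|/(σ/√n).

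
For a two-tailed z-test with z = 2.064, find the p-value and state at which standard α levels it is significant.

p = 2·P(Z > |2.064|) = 2·(1 - Φ(2.064)) ≈ 0.039. Significant at α = 0.1; Significant at α = 0.05.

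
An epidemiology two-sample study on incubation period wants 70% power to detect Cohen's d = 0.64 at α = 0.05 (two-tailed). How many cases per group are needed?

z_{α/2} = 1.96, z_β = Φ⁻¹(0.7) = 0.524. For medium effect (d = 0.64): n per group = 2(z_{α/2} + z_β)²/d² = 2(1.96 + 0.524)²/0.64² = 30.1 → 31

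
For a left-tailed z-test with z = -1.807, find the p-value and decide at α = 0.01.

p = P(Z < -1.807) = Φ(-1.807) ≈ 0.0354. Since p ≥ 0.01, fail to reject H₀ (not significant) at α = 0.01.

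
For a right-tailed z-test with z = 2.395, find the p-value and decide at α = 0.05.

p = P(Z > 2.395) = 1 - Φ(2.395) ≈ 0.0083. Since p < 0.05, reject H₀ (significant) at α = 0.05.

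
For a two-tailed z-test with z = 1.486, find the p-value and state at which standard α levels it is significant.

p = 2·P(Z > |1.486|) = 2·(1 - Φ(1.486)) ≈ 0.1373. Not significant at any standard level.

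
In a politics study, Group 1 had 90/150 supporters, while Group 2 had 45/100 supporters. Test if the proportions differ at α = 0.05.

p̂₁ = 0.6, p̂₂ = 0.45, pooled p̂ = 0.54. z = 2.331. Critical: ±1.96. Reject H₀.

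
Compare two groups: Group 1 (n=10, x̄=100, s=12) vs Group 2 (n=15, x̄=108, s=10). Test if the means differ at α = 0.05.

Pooled sp = 10.83. t = -1.81, df = 23. Critical t = ±2.069. Fail to reject H₀.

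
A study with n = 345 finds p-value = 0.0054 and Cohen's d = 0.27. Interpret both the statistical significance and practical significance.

Statistically significant (p = 0.0054 < 0.05). Cohen's d = 0.27 indicates a small effect size. Both statistical and practical significance should be considered.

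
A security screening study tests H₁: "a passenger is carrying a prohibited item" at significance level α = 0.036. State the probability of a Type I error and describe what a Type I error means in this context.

P(Type I error) = α = 0.036. A Type I error is rejecting H₀ when H₀ is actually true (false positive) — here, concluding that a passenger is carrying a prohibited item when in fact this is not the case. Consequence: detaining an innocent passenger — delay and inconvenience.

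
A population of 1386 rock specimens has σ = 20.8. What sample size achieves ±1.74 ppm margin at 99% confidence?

Without FPC: n₀ = (2.576×20.8/1.74)² = 948.244. With FPC: n = n₀N/(n₀+N-1) = 563.3 → n = 564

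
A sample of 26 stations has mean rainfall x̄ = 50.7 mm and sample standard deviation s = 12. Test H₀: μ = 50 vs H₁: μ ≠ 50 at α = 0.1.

t = (x̄ - μ₀)/(s/√n) = (50.7 - 50)/(12/√26) = 0.297. df = 25, critical t = ±1.708. Fail to reject H₀.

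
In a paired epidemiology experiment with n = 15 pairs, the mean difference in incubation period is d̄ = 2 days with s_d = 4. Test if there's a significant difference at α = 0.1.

t = d̄/(s_d/√n) = 2/(4/√15) = 1.936. df = 14, critical t = ±1.761. Reject H₀.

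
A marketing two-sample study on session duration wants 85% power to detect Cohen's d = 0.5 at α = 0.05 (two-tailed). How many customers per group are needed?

z_{α/2} = 1.96, z_β = Φ⁻¹(0.85) = 1.036. For medium effect (d = 0.5): n per group = 2(z_{α/2} + z_β)²/d² = 2(1.96 + 1.036)²/0.5² = 71.8 → 72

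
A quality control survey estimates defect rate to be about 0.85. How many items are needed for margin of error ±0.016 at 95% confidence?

n = z²p(1-p)/E² = 1.96²×0.85×0.15/0.016² = 1913.3 → n = 1914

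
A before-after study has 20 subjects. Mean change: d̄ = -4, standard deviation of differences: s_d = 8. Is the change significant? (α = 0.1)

t = d̄/(s_d/√n) = -4/(8/√20) = -2.236. df = 19, critical t = ±1.729. Reject H₀.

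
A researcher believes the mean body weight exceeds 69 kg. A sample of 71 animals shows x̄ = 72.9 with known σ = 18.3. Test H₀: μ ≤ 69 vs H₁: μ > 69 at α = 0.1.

z = 1.796. Critical value: 1.28. Reject H₀.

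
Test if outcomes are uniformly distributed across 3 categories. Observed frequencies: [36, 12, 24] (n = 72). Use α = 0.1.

Expected = 24 each. χ² = Σ(O-E)²/E = 12.0. df = 2, critical value = 4.605. Reject H₀.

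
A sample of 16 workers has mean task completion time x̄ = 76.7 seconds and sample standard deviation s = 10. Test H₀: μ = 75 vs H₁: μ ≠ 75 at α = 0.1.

t = (x̄ - μ₀)/(s/√n) = (76.7 - 75)/(10/√16) = 0.68. df = 15, critical t = ±1.753. Fail to reject H₀.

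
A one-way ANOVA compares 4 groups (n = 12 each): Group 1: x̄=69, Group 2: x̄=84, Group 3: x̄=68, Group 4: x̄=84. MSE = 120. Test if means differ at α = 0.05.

Grand mean = 76.25. SS_between = 2889.0, MS_between = 963.0. F = 8.025, F_crit ≈ 2.816. Reject H₀.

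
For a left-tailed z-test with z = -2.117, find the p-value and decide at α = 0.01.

p = P(Z < -2.117) = Φ(-2.117) ≈ 0.0171. Since p ≥ 0.01, fail to reject H₀ (not significant) at α = 0.01.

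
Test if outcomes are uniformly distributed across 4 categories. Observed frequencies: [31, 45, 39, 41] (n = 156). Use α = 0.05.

Expected = 39 each. χ² = Σ(O-E)²/E = 2.667. df = 3, critical value = 7.815. Fail to reject H₀.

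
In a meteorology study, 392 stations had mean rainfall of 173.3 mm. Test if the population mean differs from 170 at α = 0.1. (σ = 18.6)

z = (x̄ - μ₀)/(σ/√n) = (173.3 - 170)/(18.6/√392) = 3.513. Critical value: ±1.645. Since |3.513| > 1.645, Reject H₀.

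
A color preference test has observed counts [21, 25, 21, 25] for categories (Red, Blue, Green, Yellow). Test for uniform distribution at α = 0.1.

Expected = 23 each. χ² = Σ(O-E)²/E = 0.696. df = 3, critical value = 6.251. Fail to reject H₀.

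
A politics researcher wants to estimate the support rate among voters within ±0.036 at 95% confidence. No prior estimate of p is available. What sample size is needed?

Conservative approach: use p = 0.5 (maximizes p(1-p) = 0.25). n = z²(0.25)/E² = 1.96²×0.25/0.036² = 741.05 → n = 742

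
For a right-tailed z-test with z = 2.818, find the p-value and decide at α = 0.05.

p = P(Z > 2.818) = 1 - Φ(2.818) ≈ 0.0024. Since p < 0.05, reject H₀ (significant) at α = 0.05.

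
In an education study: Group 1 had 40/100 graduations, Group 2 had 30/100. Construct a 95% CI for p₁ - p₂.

p̂₁ = 0.4, p̂₂ = 0.3. Difference = 0.1. CI = (-0.031, 0.231)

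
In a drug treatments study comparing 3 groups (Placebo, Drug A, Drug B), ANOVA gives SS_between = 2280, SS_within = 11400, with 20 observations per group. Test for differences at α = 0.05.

df_between = 2, df_within = 57. F = MS_between/MS_within = 1140.0/200.0 = 5.7. F_crit ≈ 3.159. Reject H₀. At least one mean differs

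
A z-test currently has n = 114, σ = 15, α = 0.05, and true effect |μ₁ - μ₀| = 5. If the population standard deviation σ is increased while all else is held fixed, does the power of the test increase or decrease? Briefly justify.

Power decreases: a larger σ inflates the standard error σ/√n, pulling the sampling distribution under H₁ back toward the critical value.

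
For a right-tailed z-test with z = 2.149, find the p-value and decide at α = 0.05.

p = P(Z > 2.149) = 1 - Φ(2.149) ≈ 0.0158. Since p < 0.05, reject H₀ (significant) at α = 0.05.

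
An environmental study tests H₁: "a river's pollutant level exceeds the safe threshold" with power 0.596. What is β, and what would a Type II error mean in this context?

β = 1 - power = 1 - 0.596 = 0.404. A Type II error is failing to reject H₀ when H₀ is false (false negative) — here, failing to conclude that a river's pollutant level exceeds the safe threshold when in fact it is true. Consequence: allowing unsafe pollution to continue.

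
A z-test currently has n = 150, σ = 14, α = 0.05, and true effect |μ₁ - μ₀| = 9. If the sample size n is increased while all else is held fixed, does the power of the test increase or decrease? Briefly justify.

Power increases: a larger n shrinks the standard error σ/√n, moving the sampling distribution under H₁ further from the critical value.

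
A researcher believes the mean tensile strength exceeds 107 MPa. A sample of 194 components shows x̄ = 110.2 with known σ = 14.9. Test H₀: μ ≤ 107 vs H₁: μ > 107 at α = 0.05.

z = 2.991. Critical value: 1.645. Reject H₀.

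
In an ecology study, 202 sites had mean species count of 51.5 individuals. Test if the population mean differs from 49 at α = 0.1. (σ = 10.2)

z = (x̄ - μ₀)/(σ/√n) = (51.5 - 49)/(10.2/√202) = 3.483. Critical value: ±1.645. Since |3.483| > 1.645, Reject H₀.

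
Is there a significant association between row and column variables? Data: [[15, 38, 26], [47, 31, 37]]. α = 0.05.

χ² = 12.911. df = 2, critical = 5.991. Reject H₀. Variables are dependent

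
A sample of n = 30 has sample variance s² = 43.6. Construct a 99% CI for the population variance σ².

df = 29. χ²_{0.005} = 52.336, χ²_{0.995} = 13.121. CI for σ² = ((n-1)s²/χ²_{α/2}, (n-1)s²/χ²_{1-α/2}) = (29·43.6/52.336, 29·43.6/13.121) = (24.16, 96.36)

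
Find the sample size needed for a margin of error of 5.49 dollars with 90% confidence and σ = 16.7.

n = (z*σ/E)² = (1.645×16.7/5.49)² = 25.04 → n = 26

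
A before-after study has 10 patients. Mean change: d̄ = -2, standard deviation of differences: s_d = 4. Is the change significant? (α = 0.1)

t = d̄/(s_d/√n) = -2/(4/√10) = -1.581. df = 9, critical t = ±1.833. Fail to reject H₀.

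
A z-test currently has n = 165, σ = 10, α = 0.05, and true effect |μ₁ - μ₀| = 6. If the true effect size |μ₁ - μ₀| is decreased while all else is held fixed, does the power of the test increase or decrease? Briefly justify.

Power decreases: a smaller true effect decreases the non-centrality λ = |μ₁ - μ₀|/(σ/√n).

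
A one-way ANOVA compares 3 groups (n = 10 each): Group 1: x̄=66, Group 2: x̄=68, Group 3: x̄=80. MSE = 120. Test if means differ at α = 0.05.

Grand mean = 71.33. SS_between = 1146.67, MS_between = 573.33. F = 4.778, F_crit ≈ 3.354. Reject H₀.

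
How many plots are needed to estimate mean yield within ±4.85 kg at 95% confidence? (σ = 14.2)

n = (z*σ/E)² = (1.96×14.2/4.85)² = 32.9 → n = 33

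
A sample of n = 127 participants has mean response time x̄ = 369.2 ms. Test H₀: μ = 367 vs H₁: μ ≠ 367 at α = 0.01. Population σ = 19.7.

z = (x̄ - μ₀)/(σ/√n) = (369.2 - 367)/(19.7/√127) = 1.259. Critical value: ±2.576. Since |1.259| ≤ 2.576, Fail to reject H₀.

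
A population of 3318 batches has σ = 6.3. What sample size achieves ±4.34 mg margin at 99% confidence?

Without FPC: n₀ = (2.576×6.3/4.34)² = 13.983. With FPC: n = n₀N/(n₀+N-1) = 13.9 → n = 14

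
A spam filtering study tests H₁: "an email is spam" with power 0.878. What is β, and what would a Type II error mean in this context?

β = 1 - power = 1 - 0.878 = 0.122. A Type II error is failing to reject H₀ when H₀ is false (false negative) — here, failing to conclude that an email is spam when in fact it is true. Consequence: a spam email lands in the inbox.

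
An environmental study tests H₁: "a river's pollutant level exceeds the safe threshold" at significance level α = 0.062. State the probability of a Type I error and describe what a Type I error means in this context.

P(Type I error) = α = 0.062. A Type I error is rejecting H₀ when H₀ is actually true (false positive) — here, concluding that a river's pollutant level exceeds the safe threshold when in fact this is not the case. Consequence: shutting down a compliant factory unnecessarily.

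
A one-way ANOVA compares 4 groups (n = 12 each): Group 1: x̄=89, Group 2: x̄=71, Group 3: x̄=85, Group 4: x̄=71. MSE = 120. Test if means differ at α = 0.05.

Grand mean = 79.0. SS_between = 3168.0, MS_between = 1056.0. F = 8.8, F_crit ≈ 2.816. Reject H₀.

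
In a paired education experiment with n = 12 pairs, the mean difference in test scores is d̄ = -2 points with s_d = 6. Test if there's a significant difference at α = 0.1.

t = d̄/(s_d/√n) = -2/(6/√12) = -1.155. df = 11, critical t = ±1.796. Fail to reject H₀.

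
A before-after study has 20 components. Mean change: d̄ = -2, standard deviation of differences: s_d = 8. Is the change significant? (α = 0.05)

t = d̄/(s_d/√n) = -2/(8/√20) = -1.118. df = 19, critical t = ±2.093. Fail to reject H₀.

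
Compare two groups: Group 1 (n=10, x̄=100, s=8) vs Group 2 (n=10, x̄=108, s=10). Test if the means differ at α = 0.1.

Pooled sp = 9.06. t = -1.975, df = 18. Critical t = ±1.734. Reject H₀.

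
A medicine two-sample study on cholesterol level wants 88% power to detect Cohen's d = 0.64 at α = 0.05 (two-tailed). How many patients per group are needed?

z_{α/2} = 1.96, z_β = Φ⁻¹(0.88) = 1.175. For medium effect (d = 0.64): n per group = 2(z_{α/2} + z_β)²/d² = 2(1.96 + 1.175)²/0.64² = 48.0 → 48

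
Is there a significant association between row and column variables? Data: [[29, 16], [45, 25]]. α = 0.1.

χ² = 0.0. df = 1, critical = 2.706. Fail to reject H₀. No evidence of dependence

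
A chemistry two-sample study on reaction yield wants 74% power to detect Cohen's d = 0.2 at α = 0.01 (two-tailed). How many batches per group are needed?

z_{α/2} = 2.576, z_β = Φ⁻¹(0.74) = 0.643. For small effect (d = 0.2): n per group = 2(z_{α/2} + z_β)²/d² = 2(2.576 + 0.643)²/0.2² = 518.1 → 519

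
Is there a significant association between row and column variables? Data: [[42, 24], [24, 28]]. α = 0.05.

χ² = 3.607. df = 1, critical = 3.841. Fail to reject H₀. No evidence of dependence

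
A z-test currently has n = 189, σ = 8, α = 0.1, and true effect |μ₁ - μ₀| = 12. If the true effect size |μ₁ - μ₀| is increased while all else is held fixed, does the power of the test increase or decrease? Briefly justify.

Power increases: a larger true effect increases the non-centrality λ = |μ₁ - μ₀|/(σ/√n).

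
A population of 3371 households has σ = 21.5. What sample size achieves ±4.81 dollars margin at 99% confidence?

Without FPC: n₀ = (2.576×21.5/4.81)² = 132.58. With FPC: n = n₀N/(n₀+N-1) = 127.6 → n = 128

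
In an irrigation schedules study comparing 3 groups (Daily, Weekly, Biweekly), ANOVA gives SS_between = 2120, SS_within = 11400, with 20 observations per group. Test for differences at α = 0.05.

df_between = 2, df_within = 57. F = MS_between/MS_within = 1060.0/200.0 = 5.3. F_crit ≈ 3.159. Reject H₀. At least one mean differs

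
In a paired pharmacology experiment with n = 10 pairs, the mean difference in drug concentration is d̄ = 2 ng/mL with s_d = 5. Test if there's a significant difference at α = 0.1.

t = d̄/(s_d/√n) = 2/(5/√10) = 1.265. df = 9, critical t = ±1.833. Fail to reject H₀.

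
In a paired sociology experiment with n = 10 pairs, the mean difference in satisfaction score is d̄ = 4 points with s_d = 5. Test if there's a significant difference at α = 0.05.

t = d̄/(s_d/√n) = 4/(5/√10) = 2.53. df = 9, critical t = ±2.262. Reject H₀.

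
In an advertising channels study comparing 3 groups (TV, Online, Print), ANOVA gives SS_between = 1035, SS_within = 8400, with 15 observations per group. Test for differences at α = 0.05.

df_between = 2, df_within = 42. F = MS_between/MS_within = 517.5/200.0 = 2.587. F_crit ≈ 3.22. Fail to reject H₀.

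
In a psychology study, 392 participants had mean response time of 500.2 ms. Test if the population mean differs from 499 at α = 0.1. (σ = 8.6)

z = (x̄ - μ₀)/(σ/√n) = (500.2 - 499)/(8.6/√392) = 2.763. Critical value: ±1.645. Since |2.763| > 1.645, Reject H₀.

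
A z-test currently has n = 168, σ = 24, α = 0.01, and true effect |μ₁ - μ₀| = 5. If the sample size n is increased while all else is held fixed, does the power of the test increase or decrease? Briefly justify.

Power increases: a larger n shrinks the standard error σ/√n, moving the sampling distribution under H₁ further from the critical value.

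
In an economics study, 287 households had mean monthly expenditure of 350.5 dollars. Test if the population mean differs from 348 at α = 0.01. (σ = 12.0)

z = (x̄ - μ₀)/(σ/√n) = (350.5 - 348)/(12.0/√287) = 3.529. Critical value: ±2.576. Since |3.529| > 2.576, Reject H₀.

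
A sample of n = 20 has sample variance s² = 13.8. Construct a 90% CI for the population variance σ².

df = 19. χ²_{0.05} = 30.144, χ²_{0.95} = 10.117. CI for σ² = ((n-1)s²/χ²_{α/2}, (n-1)s²/χ²_{1-α/2}) = (19·13.8/30.144, 19·13.8/10.117) = (8.7, 25.92)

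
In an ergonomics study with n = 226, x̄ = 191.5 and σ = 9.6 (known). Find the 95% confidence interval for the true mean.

CI = x̄ ± z*(σ/√n) = 191.5 ± 1.96(9.6/√226) = 191.5 ± 1.25 = (190.25, 192.75)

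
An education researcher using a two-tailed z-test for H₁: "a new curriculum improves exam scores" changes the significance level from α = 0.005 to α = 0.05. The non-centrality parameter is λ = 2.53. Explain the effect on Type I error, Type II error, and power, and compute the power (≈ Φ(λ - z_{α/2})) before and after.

Increasing α from 0.005 to 0.05:
• Type I error rate increases (α is the Type I rate by definition).
• Critical value moves from z_{α/2} = 2.807 to 1.96, so power = Φ(λ - z_{α/2}) goes from Φ(2.53 - 2.807) = 0.391 to Φ(2.53 - 1.96) = 0.716.
• Type II error rate β = 1 - power therefore decreases (0.609 → 0.284).
Appropriate when false negatives are costly — here, keeping the old curriculum when the new one would have helped students.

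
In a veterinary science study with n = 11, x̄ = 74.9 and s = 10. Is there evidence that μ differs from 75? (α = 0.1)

t = (x̄ - μ₀)/(s/√n) = (74.9 - 75)/(10/√11) = -0.033. df = 10, critical t = ±1.812. Fail to reject H₀.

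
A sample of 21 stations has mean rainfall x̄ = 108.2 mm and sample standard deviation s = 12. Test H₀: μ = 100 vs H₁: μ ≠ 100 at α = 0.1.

t = (x̄ - μ₀)/(s/√n) = (108.2 - 100)/(12/√21) = 3.131. df = 20, critical t = ±1.725. Reject H₀.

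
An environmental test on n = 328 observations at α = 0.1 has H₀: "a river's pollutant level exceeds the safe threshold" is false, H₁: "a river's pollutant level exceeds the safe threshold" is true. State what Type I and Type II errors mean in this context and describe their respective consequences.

Type I (false positive): concluding that a river's pollutant level exceeds the safe threshold when it is not — shutting down a compliant factory unnecessarily. Type II (false negative): failing to conclude that a river's pollutant level exceeds the safe threshold when it is — allowing unsafe pollution to continue. Which is costlier depends on domain priorities and is a judgement call rather than a statistical fact.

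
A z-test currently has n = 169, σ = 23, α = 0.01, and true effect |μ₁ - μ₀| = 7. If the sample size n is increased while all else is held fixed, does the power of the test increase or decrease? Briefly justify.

Power increases: a larger n shrinks the standard error σ/√n, moving the sampling distribution under H₁ further from the critical value.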